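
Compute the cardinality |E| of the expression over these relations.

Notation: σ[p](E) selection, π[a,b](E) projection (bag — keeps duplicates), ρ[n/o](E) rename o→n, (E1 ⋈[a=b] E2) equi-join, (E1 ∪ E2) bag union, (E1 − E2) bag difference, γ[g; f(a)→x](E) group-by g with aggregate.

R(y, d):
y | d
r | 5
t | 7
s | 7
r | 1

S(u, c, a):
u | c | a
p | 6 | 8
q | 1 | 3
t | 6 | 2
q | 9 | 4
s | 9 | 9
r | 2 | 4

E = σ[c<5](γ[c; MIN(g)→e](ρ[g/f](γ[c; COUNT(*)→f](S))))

Row counts bottom-up:
  S → 6
  γ[c; COUNT(*)→f](S) → 4
  ρ[g/f](γ[c; COUNT(*)→f](S)) → 4
  γ[c; MIN(g)→e](ρ[g/f](γ[c; COUNT(*)→f](S))) → 4
  σ[c<5](γ[c; MIN(g)→e](ρ[g/f](γ[c; COUNT(*)→f](S)))) → 2

|E| = 2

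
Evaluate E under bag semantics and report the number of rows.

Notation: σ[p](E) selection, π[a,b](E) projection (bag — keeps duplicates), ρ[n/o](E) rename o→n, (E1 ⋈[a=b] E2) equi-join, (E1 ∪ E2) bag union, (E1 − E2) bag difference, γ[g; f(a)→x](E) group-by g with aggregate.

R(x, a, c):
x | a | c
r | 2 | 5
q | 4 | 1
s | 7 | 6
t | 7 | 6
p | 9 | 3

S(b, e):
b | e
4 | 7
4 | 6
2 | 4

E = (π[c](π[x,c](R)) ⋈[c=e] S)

Row counts bottom-up:
  R → 5
  π[x,c](R) → 5
  π[c](π[x,c](R)) → 5
  S → 3
  (π[c](π[x,c](R)) ⋈[c=e] S) → 2

|E| = 2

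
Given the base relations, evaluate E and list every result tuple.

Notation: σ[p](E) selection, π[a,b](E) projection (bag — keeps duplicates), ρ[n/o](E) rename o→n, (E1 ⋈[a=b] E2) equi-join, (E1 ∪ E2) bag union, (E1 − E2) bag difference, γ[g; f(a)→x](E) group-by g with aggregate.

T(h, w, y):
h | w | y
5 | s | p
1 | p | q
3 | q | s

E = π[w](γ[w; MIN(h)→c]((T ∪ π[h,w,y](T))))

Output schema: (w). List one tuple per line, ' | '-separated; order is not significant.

Row counts bottom-up:
  T → 3
  T → 3
  π[h,w,y](T) → 3
  (T ∪ π[h,w,y](T)) → 6
  γ[w; MIN(h)→c]((T ∪ π[h,w,y](T))) → 3
  π[w](γ[w; MIN(h)→c]((T ∪ π[h,w,y](T)))) → 3

== RESULT ==
w
p
q
s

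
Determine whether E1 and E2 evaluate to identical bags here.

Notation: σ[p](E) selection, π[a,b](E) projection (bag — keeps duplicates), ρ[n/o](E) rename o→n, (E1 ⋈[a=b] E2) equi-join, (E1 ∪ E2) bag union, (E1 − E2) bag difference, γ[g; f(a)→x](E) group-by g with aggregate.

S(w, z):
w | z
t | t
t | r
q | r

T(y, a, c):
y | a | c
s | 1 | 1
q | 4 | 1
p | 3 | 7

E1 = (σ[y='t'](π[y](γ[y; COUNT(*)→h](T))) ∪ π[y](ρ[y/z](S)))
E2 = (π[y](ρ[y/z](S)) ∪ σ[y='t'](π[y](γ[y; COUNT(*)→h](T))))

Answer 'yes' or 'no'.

E1 stepwise |·|:
  T → 3
  γ[y; COUNT(*)→h](T) → 3
  π[y](γ[y; COUNT(*)→h](T)) → 3
  σ[y='t'](π[y](γ[y; COUNT(*)→h](T))) → 0
  S → 3
  ρ[y/z](S) → 3
  π[y](ρ[y/z](S)) → 3
  (σ[y='t'](π[y](γ[y; COUNT(*)→h](T))) ∪ π[y](ρ[y/z](S))) → 3
E2 stepwise |·|:
  S → 3
  ρ[y/z](S) → 3
  π[y](ρ[y/z](S)) → 3
  T → 3
  γ[y; COUNT(*)→h](T) → 3
  π[y](γ[y; COUNT(*)→h](T)) → 3
  σ[y='t'](π[y](γ[y; COUNT(*)→h](T))) → 0
  (π[y](ρ[y/z](S)) ∪ σ[y='t'](π[y](γ[y; COUNT(*)→h](T)))) → 3

E1 and E2 produce the same multiset:
y
r
r
t

yes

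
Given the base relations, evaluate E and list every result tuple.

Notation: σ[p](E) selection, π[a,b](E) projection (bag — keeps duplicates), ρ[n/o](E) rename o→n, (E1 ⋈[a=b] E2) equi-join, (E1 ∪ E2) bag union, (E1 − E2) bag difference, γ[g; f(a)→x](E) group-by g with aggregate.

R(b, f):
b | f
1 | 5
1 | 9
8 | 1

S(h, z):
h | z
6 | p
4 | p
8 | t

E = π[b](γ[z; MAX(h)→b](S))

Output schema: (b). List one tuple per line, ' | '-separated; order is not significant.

Stepwise |·|:
  S → 3
  γ[z; MAX(h)→b](S) → 2
  π[b](γ[z; MAX(h)→b](S)) → 2

== RESULT ==
b
6
8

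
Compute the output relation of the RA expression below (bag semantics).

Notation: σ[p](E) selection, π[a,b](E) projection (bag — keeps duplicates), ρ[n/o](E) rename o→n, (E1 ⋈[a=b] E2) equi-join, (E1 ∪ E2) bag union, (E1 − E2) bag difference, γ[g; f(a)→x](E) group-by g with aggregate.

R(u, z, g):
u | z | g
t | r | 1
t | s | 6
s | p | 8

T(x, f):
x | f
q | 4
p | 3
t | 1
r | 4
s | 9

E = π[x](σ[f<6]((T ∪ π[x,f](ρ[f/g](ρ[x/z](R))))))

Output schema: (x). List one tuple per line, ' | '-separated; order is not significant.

Per-node cardinality:
  T → 5
  R → 3
  ρ[x/z](R) → 3
  ρ[f/g](ρ[x/z](R)) → 3
  π[x,f](ρ[f/g](ρ[x/z](R))) → 3
  (T ∪ π[x,f](ρ[f/g](ρ[x/z](R)))) → 8
  σ[f<6]((T ∪ π[x,f](ρ[f/g](ρ[x/z](R))))) → 5
  π[x](σ[f<6]((T ∪ π[x,f](ρ[f/g](ρ[x/z](R)))))) → 5

== RESULT ==
x
p
q
r
r
t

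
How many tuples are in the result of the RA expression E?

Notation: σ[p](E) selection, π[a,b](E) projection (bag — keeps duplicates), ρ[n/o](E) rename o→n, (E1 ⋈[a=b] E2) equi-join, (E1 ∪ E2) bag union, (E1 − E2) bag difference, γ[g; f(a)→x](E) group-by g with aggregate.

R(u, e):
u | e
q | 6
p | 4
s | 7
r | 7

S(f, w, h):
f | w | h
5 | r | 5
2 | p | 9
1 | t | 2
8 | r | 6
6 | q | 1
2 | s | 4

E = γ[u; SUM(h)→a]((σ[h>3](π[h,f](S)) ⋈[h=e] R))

Row counts bottom-up:
  S → 6
  π[h,f](S) → 6
  σ[h>3](π[h,f](S)) → 4
  R → 4
  (σ[h>3](π[h,f](S)) ⋈[h=e] R) → 2
  γ[u; SUM(h)→a]((σ[h>3](π[h,f](S)) ⋈[h=e] R)) → 2

|E| = 2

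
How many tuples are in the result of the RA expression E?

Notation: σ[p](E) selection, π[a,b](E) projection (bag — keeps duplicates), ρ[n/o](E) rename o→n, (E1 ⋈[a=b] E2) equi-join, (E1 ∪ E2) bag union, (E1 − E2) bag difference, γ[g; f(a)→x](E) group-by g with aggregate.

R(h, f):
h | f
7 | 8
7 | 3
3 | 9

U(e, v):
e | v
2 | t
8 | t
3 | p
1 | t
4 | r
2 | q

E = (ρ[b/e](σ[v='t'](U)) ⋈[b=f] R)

Stepwise |·|:
  U → 6
  σ[v='t'](U) → 3
  ρ[b/e](σ[v='t'](U)) → 3
  R → 3
  (ρ[b/e](σ[v='t'](U)) ⋈[b=f] R) → 1

|E| = 1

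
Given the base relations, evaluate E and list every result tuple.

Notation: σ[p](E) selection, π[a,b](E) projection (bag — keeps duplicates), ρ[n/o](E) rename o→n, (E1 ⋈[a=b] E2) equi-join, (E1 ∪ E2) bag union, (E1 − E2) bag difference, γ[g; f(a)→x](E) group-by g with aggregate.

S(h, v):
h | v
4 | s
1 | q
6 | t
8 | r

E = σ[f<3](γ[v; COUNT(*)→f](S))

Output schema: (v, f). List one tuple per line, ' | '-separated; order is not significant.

Row counts bottom-up:
  S → 4
  γ[v; COUNT(*)→f](S) → 4
  σ[f<3](γ[v; COUNT(*)→f](S)) → 4

== RESULT ==
v | f
q | 1
r | 1
s | 1
t | 1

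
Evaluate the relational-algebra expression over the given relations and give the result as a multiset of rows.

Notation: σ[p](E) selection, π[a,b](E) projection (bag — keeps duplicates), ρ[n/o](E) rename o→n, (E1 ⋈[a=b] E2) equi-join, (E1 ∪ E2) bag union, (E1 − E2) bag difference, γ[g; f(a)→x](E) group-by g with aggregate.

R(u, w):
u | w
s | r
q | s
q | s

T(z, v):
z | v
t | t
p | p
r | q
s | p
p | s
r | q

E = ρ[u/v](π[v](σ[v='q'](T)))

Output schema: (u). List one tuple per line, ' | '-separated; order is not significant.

Subexpression sizes:
  T → 6
  σ[v='q'](T) → 2
  π[v](σ[v='q'](T)) → 2
  ρ[u/v](π[v](σ[v='q'](T))) → 2

== RESULT ==
u
q
q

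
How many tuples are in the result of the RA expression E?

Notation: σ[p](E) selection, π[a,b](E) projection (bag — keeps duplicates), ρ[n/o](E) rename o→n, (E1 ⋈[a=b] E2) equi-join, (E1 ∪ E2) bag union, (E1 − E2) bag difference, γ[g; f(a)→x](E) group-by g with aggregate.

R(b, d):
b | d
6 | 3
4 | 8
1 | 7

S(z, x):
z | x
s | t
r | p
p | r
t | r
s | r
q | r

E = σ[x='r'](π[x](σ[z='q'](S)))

Subexpression sizes:
  S → 6
  σ[z='q'](S) → 1
  π[x](σ[z='q'](S)) → 1
  σ[x='r'](π[x](σ[z='q'](S))) → 1

|E| = 1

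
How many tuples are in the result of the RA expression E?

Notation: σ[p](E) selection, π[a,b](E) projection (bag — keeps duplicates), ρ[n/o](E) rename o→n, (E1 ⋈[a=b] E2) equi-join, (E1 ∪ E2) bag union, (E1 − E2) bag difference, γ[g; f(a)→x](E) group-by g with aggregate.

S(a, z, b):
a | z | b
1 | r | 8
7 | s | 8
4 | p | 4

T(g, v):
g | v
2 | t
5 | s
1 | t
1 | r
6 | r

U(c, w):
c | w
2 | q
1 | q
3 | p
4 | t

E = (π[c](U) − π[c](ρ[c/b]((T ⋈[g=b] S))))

Per-node cardinality:
  U → 4
  π[c](U) → 4
  T → 5
  S → 3
  (T ⋈[g=b] S) → 0
  ρ[c/b]((T ⋈[g=b] S)) → 0
  π[c](ρ[c/b]((T ⋈[g=b] S))) → 0
  (π[c](U) − π[c](ρ[c/b]((T ⋈[g=b] S)))) → 4

|E| = 4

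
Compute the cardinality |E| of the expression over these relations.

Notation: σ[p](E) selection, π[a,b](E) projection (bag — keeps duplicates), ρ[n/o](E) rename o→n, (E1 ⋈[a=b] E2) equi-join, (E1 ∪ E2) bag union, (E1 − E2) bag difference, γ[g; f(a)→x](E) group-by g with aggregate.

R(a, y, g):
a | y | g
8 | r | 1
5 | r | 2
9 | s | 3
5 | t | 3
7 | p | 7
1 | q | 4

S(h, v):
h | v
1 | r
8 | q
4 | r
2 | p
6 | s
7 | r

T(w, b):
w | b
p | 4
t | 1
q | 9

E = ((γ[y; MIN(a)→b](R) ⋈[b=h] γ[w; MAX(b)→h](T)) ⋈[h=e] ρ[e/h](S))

Row counts bottom-up:
  R → 6
  γ[y; MIN(a)→b](R) → 5
  T → 3
  γ[w; MAX(b)→h](T) → 3
  (γ[y; MIN(a)→b](R) ⋈[b=h] γ[w; MAX(b)→h](T)) → 2
  S → 6
  ρ[e/h](S) → 6
  ((γ[y; MIN(a)→b](R) ⋈[b=h] γ[w; MAX(b)→h](T)) ⋈[h=e] ρ[e/h](S)) → 1

|E| = 1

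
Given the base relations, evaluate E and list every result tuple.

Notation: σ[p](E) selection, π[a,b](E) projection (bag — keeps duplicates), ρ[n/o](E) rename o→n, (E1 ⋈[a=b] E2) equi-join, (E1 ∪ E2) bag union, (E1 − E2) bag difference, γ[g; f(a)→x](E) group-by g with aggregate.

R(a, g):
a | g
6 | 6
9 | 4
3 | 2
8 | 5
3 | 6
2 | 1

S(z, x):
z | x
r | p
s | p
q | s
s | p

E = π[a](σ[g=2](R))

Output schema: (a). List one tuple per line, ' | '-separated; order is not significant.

Row counts bottom-up:
  R → 6
  σ[g=2](R) → 1
  π[a](σ[g=2](R)) → 1

== RESULT ==
a
3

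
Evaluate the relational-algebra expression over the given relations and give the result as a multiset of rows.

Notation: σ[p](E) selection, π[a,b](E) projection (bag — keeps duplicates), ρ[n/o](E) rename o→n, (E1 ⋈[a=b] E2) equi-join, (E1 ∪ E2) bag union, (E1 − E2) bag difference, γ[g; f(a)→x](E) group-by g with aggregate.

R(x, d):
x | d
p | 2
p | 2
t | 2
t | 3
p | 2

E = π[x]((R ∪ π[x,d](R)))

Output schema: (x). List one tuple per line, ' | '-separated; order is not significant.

Stepwise |·|:
  R → 5
  R → 5
  π[x,d](R) → 5
  (R ∪ π[x,d](R)) → 10
  π[x]((R ∪ π[x,d](R))) → 10

== RESULT ==
x
p
p
p
p
p
p
t
t
t
t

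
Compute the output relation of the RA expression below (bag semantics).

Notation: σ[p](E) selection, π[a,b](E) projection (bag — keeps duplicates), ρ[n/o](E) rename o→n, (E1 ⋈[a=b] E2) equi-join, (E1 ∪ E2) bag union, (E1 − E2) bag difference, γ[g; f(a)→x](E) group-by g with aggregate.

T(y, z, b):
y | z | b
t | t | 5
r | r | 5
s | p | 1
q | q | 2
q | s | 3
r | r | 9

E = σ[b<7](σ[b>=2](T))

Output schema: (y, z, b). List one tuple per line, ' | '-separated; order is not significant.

Stepwise |·|:
  T → 6
  σ[b>=2](T) → 5
  σ[b<7](σ[b>=2](T)) → 4

== RESULT ==
y | z | b
q | q | 2
q | s | 3
r | r | 5
t | t | 5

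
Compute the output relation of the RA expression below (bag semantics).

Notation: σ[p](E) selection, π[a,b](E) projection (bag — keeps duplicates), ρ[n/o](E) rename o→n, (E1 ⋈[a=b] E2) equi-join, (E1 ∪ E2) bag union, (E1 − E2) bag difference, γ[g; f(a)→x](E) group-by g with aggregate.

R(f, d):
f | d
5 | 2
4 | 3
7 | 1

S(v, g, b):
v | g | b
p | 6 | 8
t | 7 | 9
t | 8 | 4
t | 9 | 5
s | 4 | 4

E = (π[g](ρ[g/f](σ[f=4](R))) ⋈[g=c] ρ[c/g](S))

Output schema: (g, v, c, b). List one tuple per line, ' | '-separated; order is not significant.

Stepwise |·|:
  R → 3
  σ[f=4](R) → 1
  ρ[g/f](σ[f=4](R)) → 1
  π[g](ρ[g/f](σ[f=4](R))) → 1
  S → 5
  ρ[c/g](S) → 5
  (π[g](ρ[g/f](σ[f=4](R))) ⋈[g=c] ρ[c/g](S)) → 1

== RESULT ==
g | v | c | b
4 | s | 4 | 4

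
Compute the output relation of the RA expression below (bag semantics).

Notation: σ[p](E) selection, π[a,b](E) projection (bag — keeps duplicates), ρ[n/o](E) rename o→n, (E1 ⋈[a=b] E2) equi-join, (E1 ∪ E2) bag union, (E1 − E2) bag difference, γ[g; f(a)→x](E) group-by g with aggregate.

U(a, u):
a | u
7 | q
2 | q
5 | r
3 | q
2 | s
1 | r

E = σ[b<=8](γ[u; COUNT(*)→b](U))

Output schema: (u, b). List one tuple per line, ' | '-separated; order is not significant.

Subexpression sizes:
  U → 6
  γ[u; COUNT(*)→b](U) → 3
  σ[b<=8](γ[u; COUNT(*)→b](U)) → 3

== RESULT ==
u | b
q | 3
r | 2
s | 1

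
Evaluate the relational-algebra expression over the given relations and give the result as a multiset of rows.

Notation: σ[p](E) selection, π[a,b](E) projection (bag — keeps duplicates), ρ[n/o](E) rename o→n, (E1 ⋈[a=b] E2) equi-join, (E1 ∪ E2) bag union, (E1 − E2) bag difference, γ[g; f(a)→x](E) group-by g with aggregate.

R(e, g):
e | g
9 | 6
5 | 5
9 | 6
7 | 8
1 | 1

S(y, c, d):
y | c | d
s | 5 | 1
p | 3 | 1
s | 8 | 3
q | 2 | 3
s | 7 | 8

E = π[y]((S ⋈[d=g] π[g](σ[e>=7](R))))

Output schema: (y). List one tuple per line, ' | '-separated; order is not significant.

Subexpression sizes:
  S → 5
  R → 5
  σ[e>=7](R) → 3
  π[g](σ[e>=7](R)) → 3
  (S ⋈[d=g] π[g](σ[e>=7](R))) → 1
  π[y]((S ⋈[d=g] π[g](σ[e>=7](R)))) → 1

== RESULT ==
y
s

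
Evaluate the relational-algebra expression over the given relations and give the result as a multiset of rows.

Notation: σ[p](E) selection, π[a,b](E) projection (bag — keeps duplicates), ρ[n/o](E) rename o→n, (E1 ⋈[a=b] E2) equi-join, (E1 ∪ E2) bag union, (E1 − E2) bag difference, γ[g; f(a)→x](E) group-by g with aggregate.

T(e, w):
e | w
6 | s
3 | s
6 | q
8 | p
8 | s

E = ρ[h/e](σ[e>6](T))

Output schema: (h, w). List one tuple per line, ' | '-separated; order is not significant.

Per-node cardinality:
  T → 5
  σ[e>6](T) → 2
  ρ[h/e](σ[e>6](T)) → 2

== RESULT ==
h | w
8 | p
8 | s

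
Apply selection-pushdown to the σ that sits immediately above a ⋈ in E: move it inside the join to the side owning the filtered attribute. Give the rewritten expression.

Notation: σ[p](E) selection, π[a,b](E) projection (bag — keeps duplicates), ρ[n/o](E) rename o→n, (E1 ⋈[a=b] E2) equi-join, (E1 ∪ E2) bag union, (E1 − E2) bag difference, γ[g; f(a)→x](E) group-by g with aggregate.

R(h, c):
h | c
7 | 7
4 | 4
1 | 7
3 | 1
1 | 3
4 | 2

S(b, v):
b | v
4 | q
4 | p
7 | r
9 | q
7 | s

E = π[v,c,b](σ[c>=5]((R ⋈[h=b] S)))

σ filters on c, owned by the left side.
E' = π[v,c,b]((σ[c>=5](R) ⋈[h=b] S))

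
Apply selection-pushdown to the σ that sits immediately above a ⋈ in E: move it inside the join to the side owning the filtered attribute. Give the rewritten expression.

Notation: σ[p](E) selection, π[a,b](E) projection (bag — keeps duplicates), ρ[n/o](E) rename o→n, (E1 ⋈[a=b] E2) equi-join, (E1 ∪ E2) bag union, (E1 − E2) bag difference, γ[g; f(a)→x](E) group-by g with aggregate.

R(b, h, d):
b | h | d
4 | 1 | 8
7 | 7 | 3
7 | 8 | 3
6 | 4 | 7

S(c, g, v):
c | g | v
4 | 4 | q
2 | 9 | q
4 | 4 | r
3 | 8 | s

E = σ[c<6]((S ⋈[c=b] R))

σ filters on c, owned by the left side.
E' = (σ[c<6](S) ⋈[c=b] R)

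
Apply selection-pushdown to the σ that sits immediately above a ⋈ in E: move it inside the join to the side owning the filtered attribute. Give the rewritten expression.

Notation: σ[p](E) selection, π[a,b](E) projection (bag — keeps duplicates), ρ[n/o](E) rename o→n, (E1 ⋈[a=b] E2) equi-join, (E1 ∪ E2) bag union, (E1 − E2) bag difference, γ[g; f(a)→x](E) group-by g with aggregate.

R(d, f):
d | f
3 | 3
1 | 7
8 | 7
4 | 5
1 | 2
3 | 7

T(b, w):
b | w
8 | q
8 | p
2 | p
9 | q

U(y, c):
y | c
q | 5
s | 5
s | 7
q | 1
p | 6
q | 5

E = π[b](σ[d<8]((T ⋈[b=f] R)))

σ filters on d, owned by the right side.
E' = π[b]((T ⋈[b=f] σ[d<8](R)))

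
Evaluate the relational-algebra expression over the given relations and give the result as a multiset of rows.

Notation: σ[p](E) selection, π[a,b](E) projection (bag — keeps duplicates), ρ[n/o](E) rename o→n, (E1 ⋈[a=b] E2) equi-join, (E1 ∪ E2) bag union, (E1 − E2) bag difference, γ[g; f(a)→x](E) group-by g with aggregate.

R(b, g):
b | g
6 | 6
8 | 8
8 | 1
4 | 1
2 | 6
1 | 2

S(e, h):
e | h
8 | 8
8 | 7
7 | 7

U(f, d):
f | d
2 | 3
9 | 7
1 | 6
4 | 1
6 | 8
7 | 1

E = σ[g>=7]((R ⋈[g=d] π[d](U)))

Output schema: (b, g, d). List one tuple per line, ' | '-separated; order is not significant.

Stepwise |·|:
  R → 6
  U → 6
  π[d](U) → 6
  (R ⋈[g=d] π[d](U)) → 7
  σ[g>=7]((R ⋈[g=d] π[d](U))) → 1

== RESULT ==
b | g | d
8 | 8 | 8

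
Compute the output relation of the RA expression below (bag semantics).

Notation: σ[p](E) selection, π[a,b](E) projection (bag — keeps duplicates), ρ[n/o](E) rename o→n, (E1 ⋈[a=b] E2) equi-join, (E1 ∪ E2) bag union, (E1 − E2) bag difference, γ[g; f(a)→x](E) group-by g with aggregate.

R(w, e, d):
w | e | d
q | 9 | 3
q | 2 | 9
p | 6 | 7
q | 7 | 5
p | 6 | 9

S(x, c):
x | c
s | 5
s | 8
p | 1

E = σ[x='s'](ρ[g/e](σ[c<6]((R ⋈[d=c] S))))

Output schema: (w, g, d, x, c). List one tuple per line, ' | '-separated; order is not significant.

Subexpression sizes:
  R → 5
  S → 3
  (R ⋈[d=c] S) → 1
  σ[c<6]((R ⋈[d=c] S)) → 1
  ρ[g/e](σ[c<6]((R ⋈[d=c] S))) → 1
  σ[x='s'](ρ[g/e](σ[c<6]((R ⋈[d=c] S)))) → 1

== RESULT ==
w | g | d | x | c
q | 7 | 5 | s | 5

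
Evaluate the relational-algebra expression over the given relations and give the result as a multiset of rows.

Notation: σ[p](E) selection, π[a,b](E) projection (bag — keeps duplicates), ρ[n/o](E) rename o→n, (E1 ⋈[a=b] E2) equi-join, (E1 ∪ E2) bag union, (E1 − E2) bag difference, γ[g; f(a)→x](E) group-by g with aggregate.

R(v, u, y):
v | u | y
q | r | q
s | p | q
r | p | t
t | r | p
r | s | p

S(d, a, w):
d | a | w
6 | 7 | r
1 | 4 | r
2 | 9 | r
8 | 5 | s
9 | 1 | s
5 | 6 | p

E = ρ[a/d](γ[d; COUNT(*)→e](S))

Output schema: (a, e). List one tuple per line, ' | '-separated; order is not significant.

Row counts bottom-up:
  S → 6
  γ[d; COUNT(*)→e](S) → 6
  ρ[a/d](γ[d; COUNT(*)→e](S)) → 6

== RESULT ==
a | e
1 | 1
2 | 1
5 | 1
6 | 1
8 | 1
9 | 1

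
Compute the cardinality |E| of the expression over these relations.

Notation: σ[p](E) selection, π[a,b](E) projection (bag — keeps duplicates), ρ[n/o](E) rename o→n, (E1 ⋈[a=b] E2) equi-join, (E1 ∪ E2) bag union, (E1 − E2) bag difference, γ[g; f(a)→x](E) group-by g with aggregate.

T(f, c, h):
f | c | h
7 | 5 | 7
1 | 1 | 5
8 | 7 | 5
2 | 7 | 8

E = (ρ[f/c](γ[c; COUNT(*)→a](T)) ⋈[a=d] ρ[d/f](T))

Stepwise |·|:
  T → 4
  γ[c; COUNT(*)→a](T) → 3
  ρ[f/c](γ[c; COUNT(*)→a](T)) → 3
  T → 4
  ρ[d/f](T) → 4
  (ρ[f/c](γ[c; COUNT(*)→a](T)) ⋈[a=d] ρ[d/f](T)) → 3

|E| = 3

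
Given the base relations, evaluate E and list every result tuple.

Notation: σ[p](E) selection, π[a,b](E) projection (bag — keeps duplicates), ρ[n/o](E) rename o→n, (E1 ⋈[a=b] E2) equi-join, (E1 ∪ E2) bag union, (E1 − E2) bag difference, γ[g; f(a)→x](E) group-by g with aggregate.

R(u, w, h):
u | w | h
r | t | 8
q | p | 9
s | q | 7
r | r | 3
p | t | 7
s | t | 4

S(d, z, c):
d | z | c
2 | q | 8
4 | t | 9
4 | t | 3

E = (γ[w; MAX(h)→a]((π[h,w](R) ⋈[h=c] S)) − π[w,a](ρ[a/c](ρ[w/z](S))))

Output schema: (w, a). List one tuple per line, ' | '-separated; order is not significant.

Per-node cardinality:
  R → 6
  π[h,w](R) → 6
  S → 3
  (π[h,w](R) ⋈[h=c] S) → 3
  γ[w; MAX(h)→a]((π[h,w](R) ⋈[h=c] S)) → 3
  S → 3
  ρ[w/z](S) → 3
  ρ[a/c](ρ[w/z](S)) → 3
  π[w,a](ρ[a/c](ρ[w/z](S))) → 3
  (γ[w; MAX(h)→a]((π[h,w](R) ⋈[h=c] S)) − π[w,a](ρ[a/c](ρ[w/z](S)))) → 3

== RESULT ==
w | a
p | 9
r | 3
t | 8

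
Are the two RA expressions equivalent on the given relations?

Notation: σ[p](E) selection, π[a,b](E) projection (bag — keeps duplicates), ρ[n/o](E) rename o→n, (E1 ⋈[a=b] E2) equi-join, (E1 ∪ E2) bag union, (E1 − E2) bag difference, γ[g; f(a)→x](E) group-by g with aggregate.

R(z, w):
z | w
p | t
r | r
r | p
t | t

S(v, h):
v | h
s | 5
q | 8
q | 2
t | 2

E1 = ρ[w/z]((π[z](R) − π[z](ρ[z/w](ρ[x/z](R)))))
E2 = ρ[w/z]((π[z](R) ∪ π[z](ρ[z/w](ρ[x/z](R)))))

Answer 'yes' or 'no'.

E1 stepwise |·|:
  R → 4
  π[z](R) → 4
  R → 4
  ρ[x/z](R) → 4
  ρ[z/w](ρ[x/z](R)) → 4
  π[z](ρ[z/w](ρ[x/z](R))) → 4
  (π[z](R) − π[z](ρ[z/w](ρ[x/z](R)))) → 1
  ρ[w/z]((π[z](R) − π[z](ρ[z/w](ρ[x/z](R))))) → 1
E2 stepwise |·|:
  R → 4
  π[z](R) → 4
  R → 4
  ρ[x/z](R) → 4
  ρ[z/w](ρ[x/z](R)) → 4
  π[z](ρ[z/w](ρ[x/z](R))) → 4
  (π[z](R) ∪ π[z](ρ[z/w](ρ[x/z](R)))) → 8
  ρ[w/z]((π[z](R) ∪ π[z](ρ[z/w](ρ[x/z](R))))) → 8

E1 result:
w
r
E2 result:
w
p
p
r
r
r
t
t
t
Witness: ('p',) appears 0× in E1 but 2× in E2.

no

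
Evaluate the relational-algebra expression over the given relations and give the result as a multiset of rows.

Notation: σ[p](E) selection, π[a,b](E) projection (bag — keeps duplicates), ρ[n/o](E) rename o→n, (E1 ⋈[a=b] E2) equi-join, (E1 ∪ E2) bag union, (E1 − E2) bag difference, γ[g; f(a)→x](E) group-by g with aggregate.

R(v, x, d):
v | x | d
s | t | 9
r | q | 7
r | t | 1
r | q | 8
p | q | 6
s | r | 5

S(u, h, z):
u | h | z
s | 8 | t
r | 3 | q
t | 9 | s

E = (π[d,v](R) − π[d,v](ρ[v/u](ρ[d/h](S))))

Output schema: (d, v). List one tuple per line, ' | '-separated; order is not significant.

Per-node cardinality:
  R → 6
  π[d,v](R) → 6
  S → 3
  ρ[d/h](S) → 3
  ρ[v/u](ρ[d/h](S)) → 3
  π[d,v](ρ[v/u](ρ[d/h](S))) → 3
  (π[d,v](R) − π[d,v](ρ[v/u](ρ[d/h](S)))) → 6

== RESULT ==
d | v
1 | r
5 | s
6 | p
7 | r
8 | r
9 | s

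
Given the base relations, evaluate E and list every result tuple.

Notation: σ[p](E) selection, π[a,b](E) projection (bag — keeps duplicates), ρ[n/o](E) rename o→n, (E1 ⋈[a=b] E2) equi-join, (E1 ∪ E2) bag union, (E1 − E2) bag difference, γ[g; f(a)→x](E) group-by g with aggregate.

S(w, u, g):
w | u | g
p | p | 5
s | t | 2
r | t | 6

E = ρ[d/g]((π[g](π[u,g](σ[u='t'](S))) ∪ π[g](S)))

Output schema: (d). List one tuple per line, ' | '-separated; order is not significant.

Per-node cardinality:
  S → 3
  σ[u='t'](S) → 2
  π[u,g](σ[u='t'](S)) → 2
  π[g](π[u,g](σ[u='t'](S))) → 2
  S → 3
  π[g](S) → 3
  (π[g](π[u,g](σ[u='t'](S))) ∪ π[g](S)) → 5
  ρ[d/g]((π[g](π[u,g](σ[u='t'](S))) ∪ π[g](S))) → 5

== RESULT ==
d
2
2
5
6
6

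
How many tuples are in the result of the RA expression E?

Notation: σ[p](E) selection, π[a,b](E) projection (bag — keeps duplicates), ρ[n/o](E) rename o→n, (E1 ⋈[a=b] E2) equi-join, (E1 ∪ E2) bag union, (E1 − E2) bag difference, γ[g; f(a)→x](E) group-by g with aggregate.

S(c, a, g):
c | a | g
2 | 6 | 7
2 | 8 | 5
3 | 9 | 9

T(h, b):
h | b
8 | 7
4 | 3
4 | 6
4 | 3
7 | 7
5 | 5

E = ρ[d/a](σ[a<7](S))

Subexpression sizes:
  S → 3
  σ[a<7](S) → 1
  ρ[d/a](σ[a<7](S)) → 1

|E| = 1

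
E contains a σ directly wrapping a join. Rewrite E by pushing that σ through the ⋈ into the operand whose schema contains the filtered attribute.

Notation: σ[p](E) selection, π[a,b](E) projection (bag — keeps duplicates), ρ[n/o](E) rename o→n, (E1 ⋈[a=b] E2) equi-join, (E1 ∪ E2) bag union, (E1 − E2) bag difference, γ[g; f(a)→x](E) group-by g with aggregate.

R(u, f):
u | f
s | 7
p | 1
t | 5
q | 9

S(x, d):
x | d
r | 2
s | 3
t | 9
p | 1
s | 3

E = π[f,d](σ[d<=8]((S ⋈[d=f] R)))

σ filters on d, owned by the left side.
E' = π[f,d]((σ[d<=8](S) ⋈[d=f] R))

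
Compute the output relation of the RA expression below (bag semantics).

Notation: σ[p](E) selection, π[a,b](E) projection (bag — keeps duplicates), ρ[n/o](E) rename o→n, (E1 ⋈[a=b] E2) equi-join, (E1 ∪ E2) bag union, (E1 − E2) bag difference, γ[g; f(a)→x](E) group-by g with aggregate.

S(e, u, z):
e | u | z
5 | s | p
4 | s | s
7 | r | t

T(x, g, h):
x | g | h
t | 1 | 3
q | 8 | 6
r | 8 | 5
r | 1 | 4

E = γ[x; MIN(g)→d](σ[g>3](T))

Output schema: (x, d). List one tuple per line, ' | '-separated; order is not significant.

Row counts bottom-up:
  T → 4
  σ[g>3](T) → 2
  γ[x; MIN(g)→d](σ[g>3](T)) → 2

== RESULT ==
x | d
q | 8
r | 8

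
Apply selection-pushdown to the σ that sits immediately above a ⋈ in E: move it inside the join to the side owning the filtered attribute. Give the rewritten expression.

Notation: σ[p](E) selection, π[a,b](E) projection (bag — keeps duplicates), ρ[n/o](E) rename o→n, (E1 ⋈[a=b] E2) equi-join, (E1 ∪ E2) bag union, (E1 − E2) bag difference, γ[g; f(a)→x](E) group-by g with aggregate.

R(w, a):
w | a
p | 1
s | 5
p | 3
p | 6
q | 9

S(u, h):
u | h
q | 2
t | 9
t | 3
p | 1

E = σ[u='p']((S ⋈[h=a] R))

σ filters on u, owned by the left side.
E' = (σ[u='p'](S) ⋈[h=a] R)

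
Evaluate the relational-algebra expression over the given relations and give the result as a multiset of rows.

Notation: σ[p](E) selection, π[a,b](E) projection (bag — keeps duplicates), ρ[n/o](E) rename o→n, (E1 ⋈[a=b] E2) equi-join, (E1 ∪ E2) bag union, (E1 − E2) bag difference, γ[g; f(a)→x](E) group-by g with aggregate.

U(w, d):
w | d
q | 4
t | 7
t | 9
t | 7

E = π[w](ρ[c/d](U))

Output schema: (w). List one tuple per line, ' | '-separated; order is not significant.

Per-node cardinality:
  U → 4
  ρ[c/d](U) → 4
  π[w](ρ[c/d](U)) → 4

== RESULT ==
w
q
t
t
t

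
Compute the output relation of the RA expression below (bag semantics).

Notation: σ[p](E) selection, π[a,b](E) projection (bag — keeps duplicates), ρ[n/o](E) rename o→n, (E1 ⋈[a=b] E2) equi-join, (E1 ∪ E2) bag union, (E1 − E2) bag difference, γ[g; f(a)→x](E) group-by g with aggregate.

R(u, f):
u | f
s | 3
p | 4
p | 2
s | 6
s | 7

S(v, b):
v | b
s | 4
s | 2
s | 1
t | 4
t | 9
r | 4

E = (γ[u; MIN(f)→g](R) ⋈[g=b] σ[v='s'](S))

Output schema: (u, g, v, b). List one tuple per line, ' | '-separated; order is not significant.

Subexpression sizes:
  R → 5
  γ[u; MIN(f)→g](R) → 2
  S → 6
  σ[v='s'](S) → 3
  (γ[u; MIN(f)→g](R) ⋈[g=b] σ[v='s'](S)) → 1

== RESULT ==
u | g | v | b
p | 2 | s | 2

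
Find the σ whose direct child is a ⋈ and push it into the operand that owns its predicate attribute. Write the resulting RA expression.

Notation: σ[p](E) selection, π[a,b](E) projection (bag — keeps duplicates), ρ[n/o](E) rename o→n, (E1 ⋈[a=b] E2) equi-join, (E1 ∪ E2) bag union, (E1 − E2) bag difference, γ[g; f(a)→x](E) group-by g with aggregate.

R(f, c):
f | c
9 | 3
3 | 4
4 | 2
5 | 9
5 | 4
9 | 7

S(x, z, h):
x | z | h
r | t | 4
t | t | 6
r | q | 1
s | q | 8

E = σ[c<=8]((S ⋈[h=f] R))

σ filters on c, owned by the right side.
E' = (S ⋈[h=f] σ[c<=8](R))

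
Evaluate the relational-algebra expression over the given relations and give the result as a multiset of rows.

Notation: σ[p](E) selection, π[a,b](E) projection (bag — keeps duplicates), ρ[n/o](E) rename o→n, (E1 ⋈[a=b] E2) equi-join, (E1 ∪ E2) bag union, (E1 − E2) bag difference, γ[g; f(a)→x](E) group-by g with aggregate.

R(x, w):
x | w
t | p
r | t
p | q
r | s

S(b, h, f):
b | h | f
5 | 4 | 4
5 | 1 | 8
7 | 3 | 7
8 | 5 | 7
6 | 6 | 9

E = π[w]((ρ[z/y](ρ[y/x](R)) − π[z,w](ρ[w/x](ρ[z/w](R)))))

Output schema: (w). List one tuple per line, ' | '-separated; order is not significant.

Row counts bottom-up:
  R → 4
  ρ[y/x](R) → 4
  ρ[z/y](ρ[y/x](R)) → 4
  R → 4
  ρ[z/w](R) → 4
  ρ[w/x](ρ[z/w](R)) → 4
  π[z,w](ρ[w/x](ρ[z/w](R))) → 4
  (ρ[z/y](ρ[y/x](R)) − π[z,w](ρ[w/x](ρ[z/w](R)))) → 4
  π[w]((ρ[z/y](ρ[y/x](R)) − π[z,w](ρ[w/x](ρ[z/w](R))))) → 4

== RESULT ==
w
p
q
s
t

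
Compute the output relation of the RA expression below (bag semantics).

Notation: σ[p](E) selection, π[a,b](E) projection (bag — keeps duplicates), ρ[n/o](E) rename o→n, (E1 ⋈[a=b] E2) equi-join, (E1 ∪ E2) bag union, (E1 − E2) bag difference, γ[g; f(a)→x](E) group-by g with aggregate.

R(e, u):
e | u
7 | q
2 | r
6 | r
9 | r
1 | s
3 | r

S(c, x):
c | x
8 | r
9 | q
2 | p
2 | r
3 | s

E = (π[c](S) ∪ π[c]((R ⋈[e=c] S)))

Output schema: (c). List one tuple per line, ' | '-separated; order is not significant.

Per-node cardinality:
  S → 5
  π[c](S) → 5
  R → 6
  S → 5
  (R ⋈[e=c] S) → 4
  π[c]((R ⋈[e=c] S)) → 4
  (π[c](S) ∪ π[c]((R ⋈[e=c] S))) → 9

== RESULT ==
c
2
2
2
2
3
3
8
9
9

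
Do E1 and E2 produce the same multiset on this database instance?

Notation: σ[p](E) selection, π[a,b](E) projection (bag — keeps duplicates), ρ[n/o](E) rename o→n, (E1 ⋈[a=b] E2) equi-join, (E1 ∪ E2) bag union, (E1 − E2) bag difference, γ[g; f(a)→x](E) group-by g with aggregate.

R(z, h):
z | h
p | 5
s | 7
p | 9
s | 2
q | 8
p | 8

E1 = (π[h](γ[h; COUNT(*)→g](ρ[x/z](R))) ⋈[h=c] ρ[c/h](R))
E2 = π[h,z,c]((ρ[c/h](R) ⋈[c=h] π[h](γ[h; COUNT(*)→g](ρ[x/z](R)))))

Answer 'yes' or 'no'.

E1 row counts bottom-up:
  R → 6
  ρ[x/z](R) → 6
  γ[h; COUNT(*)→g](ρ[x/z](R)) → 5
  π[h](γ[h; COUNT(*)→g](ρ[x/z](R))) → 5
  R → 6
  ρ[c/h](R) → 6
  (π[h](γ[h; COUNT(*)→g](ρ[x/z](R))) ⋈[h=c] ρ[c/h](R)) → 6
E2 row counts bottom-up:
  R → 6
  ρ[c/h](R) → 6
  R → 6
  ρ[x/z](R) → 6
  γ[h; COUNT(*)→g](ρ[x/z](R)) → 5
  π[h](γ[h; COUNT(*)→g](ρ[x/z](R))) → 5
  (ρ[c/h](R) ⋈[c=h] π[h](γ[h; COUNT(*)→g](ρ[x/z](R)))) → 6
  π[h,z,c]((ρ[c/h](R) ⋈[c=h] π[h](γ[h; COUNT(*)→g](ρ[x/z](R))))) → 6

E1 and E2 produce the same multiset:
h | z | c
2 | s | 2
5 | p | 5
7 | s | 7
8 | p | 8
8 | q | 8
9 | p | 9

yes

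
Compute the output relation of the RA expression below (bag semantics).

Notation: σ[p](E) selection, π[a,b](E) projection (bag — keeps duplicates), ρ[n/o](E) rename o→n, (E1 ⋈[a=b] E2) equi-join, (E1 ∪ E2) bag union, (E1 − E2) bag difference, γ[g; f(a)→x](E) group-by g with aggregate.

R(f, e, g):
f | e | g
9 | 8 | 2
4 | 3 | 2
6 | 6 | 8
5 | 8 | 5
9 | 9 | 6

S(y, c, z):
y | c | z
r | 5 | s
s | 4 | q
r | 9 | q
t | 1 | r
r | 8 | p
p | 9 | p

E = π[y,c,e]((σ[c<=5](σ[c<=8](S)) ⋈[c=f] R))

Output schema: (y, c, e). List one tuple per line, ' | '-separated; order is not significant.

Stepwise |·|:
  S → 6
  σ[c<=8](S) → 4
  σ[c<=5](σ[c<=8](S)) → 3
  R → 5
  (σ[c<=5](σ[c<=8](S)) ⋈[c=f] R) → 2
  π[y,c,e]((σ[c<=5](σ[c<=8](S)) ⋈[c=f] R)) → 2

== RESULT ==
y | c | e
r | 5 | 8
s | 4 | 3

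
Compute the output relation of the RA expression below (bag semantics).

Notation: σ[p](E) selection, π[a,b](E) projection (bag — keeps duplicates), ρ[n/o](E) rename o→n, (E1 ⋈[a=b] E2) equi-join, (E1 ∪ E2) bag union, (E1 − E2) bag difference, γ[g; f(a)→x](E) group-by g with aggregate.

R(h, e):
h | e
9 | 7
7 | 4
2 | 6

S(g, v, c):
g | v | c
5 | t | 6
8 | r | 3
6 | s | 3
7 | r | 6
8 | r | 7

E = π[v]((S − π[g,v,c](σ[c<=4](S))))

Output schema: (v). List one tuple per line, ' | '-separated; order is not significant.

Subexpression sizes:
  S → 5
  S → 5
  σ[c<=4](S) → 2
  π[g,v,c](σ[c<=4](S)) → 2
  (S − π[g,v,c](σ[c<=4](S))) → 3
  π[v]((S − π[g,v,c](σ[c<=4](S)))) → 3

== RESULT ==
v
r
r
t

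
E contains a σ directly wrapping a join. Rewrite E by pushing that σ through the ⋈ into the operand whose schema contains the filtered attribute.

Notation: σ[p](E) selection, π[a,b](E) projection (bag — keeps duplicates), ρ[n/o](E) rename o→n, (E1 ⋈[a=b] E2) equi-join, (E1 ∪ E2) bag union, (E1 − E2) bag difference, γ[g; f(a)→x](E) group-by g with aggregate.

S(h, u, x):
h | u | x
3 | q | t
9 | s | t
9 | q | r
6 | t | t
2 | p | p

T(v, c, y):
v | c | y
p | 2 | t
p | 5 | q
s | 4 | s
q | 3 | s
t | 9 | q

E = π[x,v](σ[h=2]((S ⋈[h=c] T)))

σ filters on h, owned by the left side.
E' = π[x,v]((σ[h=2](S) ⋈[h=c] T))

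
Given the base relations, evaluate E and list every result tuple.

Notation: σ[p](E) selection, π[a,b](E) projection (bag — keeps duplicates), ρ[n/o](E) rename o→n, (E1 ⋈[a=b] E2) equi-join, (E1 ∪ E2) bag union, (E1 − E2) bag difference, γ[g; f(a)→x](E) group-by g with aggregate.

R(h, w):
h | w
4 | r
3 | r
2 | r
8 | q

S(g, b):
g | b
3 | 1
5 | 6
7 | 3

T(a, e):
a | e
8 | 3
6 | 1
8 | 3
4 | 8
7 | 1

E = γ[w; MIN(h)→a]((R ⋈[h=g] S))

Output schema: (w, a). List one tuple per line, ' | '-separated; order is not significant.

Row counts bottom-up:
  R → 4
  S → 3
  (R ⋈[h=g] S) → 1
  γ[w; MIN(h)→a]((R ⋈[h=g] S)) → 1

== RESULT ==
w | a
r | 3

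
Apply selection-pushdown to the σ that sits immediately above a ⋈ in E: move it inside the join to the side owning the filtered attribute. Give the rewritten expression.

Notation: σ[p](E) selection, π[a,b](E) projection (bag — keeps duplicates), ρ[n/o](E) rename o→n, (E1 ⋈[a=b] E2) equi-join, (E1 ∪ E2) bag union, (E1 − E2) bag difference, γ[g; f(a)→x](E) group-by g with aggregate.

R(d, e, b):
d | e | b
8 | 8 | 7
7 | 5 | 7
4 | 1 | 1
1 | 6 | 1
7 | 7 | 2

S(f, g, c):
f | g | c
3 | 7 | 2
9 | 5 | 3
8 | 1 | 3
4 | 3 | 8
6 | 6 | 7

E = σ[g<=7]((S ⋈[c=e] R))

σ filters on g, owned by the left side.
E' = (σ[g<=7](S) ⋈[c=e] R)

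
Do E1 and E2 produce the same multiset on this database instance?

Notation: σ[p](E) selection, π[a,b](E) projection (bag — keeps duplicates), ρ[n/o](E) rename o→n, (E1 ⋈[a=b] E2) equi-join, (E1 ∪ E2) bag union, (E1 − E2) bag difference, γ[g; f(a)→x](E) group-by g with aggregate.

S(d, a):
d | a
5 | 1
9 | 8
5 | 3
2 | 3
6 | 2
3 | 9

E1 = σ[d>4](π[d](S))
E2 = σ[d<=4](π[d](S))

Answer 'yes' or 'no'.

E1 subexpression sizes:
  S → 6
  π[d](S) → 6
  σ[d>4](π[d](S)) → 4
E2 subexpression sizes:
  S → 6
  π[d](S) → 6
  σ[d<=4](π[d](S)) → 2

E1 result:
d
5
5
6
9
E2 result:
d
2
3
Witness: (6,) appears 1× in E1 but 0× in E2.

no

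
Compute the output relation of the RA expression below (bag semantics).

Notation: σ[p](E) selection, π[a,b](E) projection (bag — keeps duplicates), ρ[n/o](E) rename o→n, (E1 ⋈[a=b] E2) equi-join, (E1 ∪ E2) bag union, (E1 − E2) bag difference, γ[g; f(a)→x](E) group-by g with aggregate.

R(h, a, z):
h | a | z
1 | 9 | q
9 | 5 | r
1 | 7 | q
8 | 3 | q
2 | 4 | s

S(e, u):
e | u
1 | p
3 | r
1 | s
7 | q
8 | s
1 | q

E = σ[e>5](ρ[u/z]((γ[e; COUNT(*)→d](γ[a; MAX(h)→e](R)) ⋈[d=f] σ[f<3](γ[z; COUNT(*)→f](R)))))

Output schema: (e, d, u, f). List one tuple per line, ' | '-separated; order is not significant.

Per-node cardinality:
  R → 5
  γ[a; MAX(h)→e](R) → 5
  γ[e; COUNT(*)→d](γ[a; MAX(h)→e](R)) → 4
  R → 5
  γ[z; COUNT(*)→f](R) → 3
  σ[f<3](γ[z; COUNT(*)→f](R)) → 2
  (γ[e; COUNT(*)→d](γ[a; MAX(h)→e](R)) ⋈[d=f] σ[f<3](γ[z; COUNT(*)→f](R))) → 6
  ρ[u/z]((γ[e; COUNT(*)→d](γ[a; MAX(h)→e](R)) ⋈[d=f] σ[f<3](γ[z; COUNT(*)→f](R)))) → 6
  σ[e>5](ρ[u/z]((γ[e; COUNT(*)→d](γ[a; MAX(h)→e](R)) ⋈[d=f] σ[f<3](γ[z; COUNT(*)→f](R))))) → 4

== RESULT ==
e | d | u | f
8 | 1 | r | 1
8 | 1 | s | 1
9 | 1 | r | 1
9 | 1 | s | 1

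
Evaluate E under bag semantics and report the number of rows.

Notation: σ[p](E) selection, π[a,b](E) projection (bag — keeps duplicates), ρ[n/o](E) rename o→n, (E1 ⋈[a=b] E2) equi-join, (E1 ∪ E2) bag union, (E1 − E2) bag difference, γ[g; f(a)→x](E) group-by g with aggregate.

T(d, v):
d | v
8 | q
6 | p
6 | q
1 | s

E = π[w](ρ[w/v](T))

Subexpression sizes:
  T → 4
  ρ[w/v](T) → 4
  π[w](ρ[w/v](T)) → 4

|E| = 4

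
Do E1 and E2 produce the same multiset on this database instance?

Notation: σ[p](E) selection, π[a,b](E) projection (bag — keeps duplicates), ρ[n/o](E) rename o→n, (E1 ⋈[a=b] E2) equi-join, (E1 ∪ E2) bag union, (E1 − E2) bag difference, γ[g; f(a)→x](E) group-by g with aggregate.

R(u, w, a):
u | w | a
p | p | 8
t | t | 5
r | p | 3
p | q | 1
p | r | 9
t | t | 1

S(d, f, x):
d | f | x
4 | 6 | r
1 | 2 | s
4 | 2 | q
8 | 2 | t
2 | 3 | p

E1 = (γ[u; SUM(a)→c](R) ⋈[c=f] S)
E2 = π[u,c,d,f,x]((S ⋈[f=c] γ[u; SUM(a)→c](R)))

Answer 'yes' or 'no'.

E1 row counts bottom-up:
  R → 6
  γ[u; SUM(a)→c](R) → 3
  S → 5
  (γ[u; SUM(a)→c](R) ⋈[c=f] S) → 2
E2 row counts bottom-up:
  S → 5
  R → 6
  γ[u; SUM(a)→c](R) → 3
  (S ⋈[f=c] γ[u; SUM(a)→c](R)) → 2
  π[u,c,d,f,x]((S ⋈[f=c] γ[u; SUM(a)→c](R))) → 2

E1 and E2 produce the same multiset:
u | c | d | f | x
r | 3 | 2 | 3 | p
t | 6 | 4 | 6 | r

yes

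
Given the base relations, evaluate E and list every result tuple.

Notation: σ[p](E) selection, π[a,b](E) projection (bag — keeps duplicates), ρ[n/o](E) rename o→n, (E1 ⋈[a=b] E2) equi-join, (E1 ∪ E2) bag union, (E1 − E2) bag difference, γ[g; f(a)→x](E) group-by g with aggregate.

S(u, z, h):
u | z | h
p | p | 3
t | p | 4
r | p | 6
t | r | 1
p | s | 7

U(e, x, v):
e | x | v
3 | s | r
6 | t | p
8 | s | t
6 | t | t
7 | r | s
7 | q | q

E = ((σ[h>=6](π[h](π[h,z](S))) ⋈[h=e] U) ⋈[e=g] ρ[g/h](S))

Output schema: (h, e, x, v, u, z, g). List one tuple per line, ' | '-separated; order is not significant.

Row counts bottom-up:
  S → 5
  π[h,z](S) → 5
  π[h](π[h,z](S)) → 5
  σ[h>=6](π[h](π[h,z](S))) → 2
  U → 6
  (σ[h>=6](π[h](π[h,z](S))) ⋈[h=e] U) → 4
  S → 5
  ρ[g/h](S) → 5
  ((σ[h>=6](π[h](π[h,z](S))) ⋈[h=e] U) ⋈[e=g] ρ[g/h](S)) → 4

== RESULT ==
h | e | x | v | u | z | g
6 | 6 | t | p | r | p | 6
6 | 6 | t | t | r | p | 6
7 | 7 | q | q | p | s | 7
7 | 7 | r | s | p | s | 7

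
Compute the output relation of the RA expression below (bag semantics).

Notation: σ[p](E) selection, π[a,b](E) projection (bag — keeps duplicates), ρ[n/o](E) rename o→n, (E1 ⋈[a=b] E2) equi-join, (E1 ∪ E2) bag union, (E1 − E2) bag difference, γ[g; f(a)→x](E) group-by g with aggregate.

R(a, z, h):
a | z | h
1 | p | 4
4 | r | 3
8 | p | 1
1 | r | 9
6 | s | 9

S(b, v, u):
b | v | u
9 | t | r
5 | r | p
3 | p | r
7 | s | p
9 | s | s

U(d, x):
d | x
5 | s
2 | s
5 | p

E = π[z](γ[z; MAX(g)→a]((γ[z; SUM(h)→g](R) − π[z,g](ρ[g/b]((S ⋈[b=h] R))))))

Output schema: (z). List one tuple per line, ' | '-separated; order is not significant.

Per-node cardinality:
  R → 5
  γ[z; SUM(h)→g](R) → 3
  S → 5
  R → 5
  (S ⋈[b=h] R) → 5
  ρ[g/b]((S ⋈[b=h] R)) → 5
  π[z,g](ρ[g/b]((S ⋈[b=h] R))) → 5
  (γ[z; SUM(h)→g](R) − π[z,g](ρ[g/b]((S ⋈[b=h] R)))) → 2
  γ[z; MAX(g)→a]((γ[z; SUM(h)→g](R) − π[z,g](ρ[g/b]((S ⋈[b=h] R))))) → 2
  π[z](γ[z; MAX(g)→a]((γ[z; SUM(h)→g](R) − π[z,g](ρ[g/b]((S ⋈[b=h] R)))))) → 2

== RESULT ==
z
p
r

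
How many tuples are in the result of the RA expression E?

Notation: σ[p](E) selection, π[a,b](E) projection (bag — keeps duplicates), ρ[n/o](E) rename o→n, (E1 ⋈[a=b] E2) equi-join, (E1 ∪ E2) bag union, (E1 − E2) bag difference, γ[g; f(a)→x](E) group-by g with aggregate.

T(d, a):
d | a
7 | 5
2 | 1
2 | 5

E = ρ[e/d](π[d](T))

Row counts bottom-up:
  T → 3
  π[d](T) → 3
  ρ[e/d](π[d](T)) → 3

|E| = 3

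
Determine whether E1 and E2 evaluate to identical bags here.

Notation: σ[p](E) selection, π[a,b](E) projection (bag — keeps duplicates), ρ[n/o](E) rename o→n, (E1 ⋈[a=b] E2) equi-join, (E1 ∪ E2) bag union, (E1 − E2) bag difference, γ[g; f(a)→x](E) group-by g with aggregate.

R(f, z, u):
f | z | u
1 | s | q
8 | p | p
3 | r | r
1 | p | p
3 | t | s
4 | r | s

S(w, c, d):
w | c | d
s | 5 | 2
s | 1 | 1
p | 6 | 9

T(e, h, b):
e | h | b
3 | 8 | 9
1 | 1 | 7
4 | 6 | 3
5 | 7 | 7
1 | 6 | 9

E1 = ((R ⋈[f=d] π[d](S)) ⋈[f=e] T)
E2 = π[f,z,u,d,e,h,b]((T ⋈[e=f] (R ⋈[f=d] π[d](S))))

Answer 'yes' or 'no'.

E1 stepwise |·|:
  R → 6
  S → 3
  π[d](S) → 3
  (R ⋈[f=d] π[d](S)) → 2
  T → 5
  ((R ⋈[f=d] π[d](S)) ⋈[f=e] T) → 4
E2 stepwise |·|:
  T → 5
  R → 6
  S → 3
  π[d](S) → 3
  (R ⋈[f=d] π[d](S)) → 2
  (T ⋈[e=f] (R ⋈[f=d] π[d](S))) → 4
  π[f,z,u,d,e,h,b]((T ⋈[e=f] (R ⋈[f=d] π[d](S)))) → 4

E1 and E2 produce the same multiset:
f | z | u | d | e | h | b
1 | p | p | 1 | 1 | 1 | 7
1 | p | p | 1 | 1 | 6 | 9
1 | s | q | 1 | 1 | 1 | 7
1 | s | q | 1 | 1 | 6 | 9

yes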